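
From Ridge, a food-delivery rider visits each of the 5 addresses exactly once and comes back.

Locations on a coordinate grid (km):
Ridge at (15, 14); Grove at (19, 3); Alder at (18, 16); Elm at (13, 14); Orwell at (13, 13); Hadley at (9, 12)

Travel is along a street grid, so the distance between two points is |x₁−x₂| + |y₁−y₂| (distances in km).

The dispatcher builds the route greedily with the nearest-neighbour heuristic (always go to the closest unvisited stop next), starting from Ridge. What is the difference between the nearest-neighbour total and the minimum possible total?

Ridge: Elm=2, Orwell=3, Alder=5, Hadley=8, Grove=15 ⇒ Elm
Elm: Orwell=1, Hadley=6, Alder=7, Grove=17 ⇒ Orwell
Orwell: Hadley=5, Alder=8, Grove=16 ⇒ Hadley
Hadley: Alder=13, Grove=19 ⇒ Alder
Alder: Grove=14 ⇒ Grove
NN route Ridge → Elm → Orwell → Hadley → Alder → Grove → Ridge costs 50.
Optimal: Ridge → Alder → Grove → Hadley → Orwell → Elm → Ridge costs 46 (by enumerating all 60 distinct tours).
Excess = 50 − 46 = 4.

4 km longer than the optimal tour.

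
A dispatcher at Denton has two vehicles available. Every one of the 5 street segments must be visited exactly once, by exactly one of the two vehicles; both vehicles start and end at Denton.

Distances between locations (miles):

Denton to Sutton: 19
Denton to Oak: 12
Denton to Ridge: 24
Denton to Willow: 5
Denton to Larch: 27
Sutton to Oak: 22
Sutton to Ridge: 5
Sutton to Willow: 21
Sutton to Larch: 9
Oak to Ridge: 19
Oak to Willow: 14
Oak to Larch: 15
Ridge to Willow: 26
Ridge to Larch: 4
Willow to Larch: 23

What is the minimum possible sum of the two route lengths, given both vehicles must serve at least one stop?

There are 2^4 − 1 = 15 ways to divide the 5 stops into two non-empty groups. For each, the best each vehicle can do is its own shortest tour through its group:
  {Sutton} + {Oak, Ridge, Willow, Larch}: 38 + 62 = 100
  {Oak} + {Sutton, Ridge, Willow, Larch}: 24 + 56 = 80
  {Sutton, Oak} + {Ridge, Willow, Larch}: 53 + 56 = 109
  {Ridge} + {Sutton, Oak, Willow, Larch}: 48 + 62 = 110
  {Sutton, Ridge} + {Oak, Willow, Larch}: 48 + 55 = 103
  {Oak, Ridge} + {Sutton, Willow, Larch}: 55 + 56 = 111
  … (15 splits in total)
  {Willow} + {Sutton, Oak, Ridge, Larch}: 10 + 55 = 65  ← best
Best: vehicle 1 Denton → Willow → Denton = 10; vehicle 2 Denton → Sutton → Ridge → Larch → Oak → Denton = 55; combined 65.

Minimum combined distance: 65 miles.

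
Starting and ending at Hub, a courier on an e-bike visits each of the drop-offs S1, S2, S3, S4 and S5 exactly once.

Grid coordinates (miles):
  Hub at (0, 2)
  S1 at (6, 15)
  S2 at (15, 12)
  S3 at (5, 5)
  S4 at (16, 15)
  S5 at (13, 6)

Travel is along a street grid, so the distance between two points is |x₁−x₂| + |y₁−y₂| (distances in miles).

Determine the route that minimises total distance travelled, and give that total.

Hub-S1-S2-S3-S4-S5-Hub: 19+12+17+21+12+17 = 98
Hub-S1-S2-S3-S5-S4-Hub: 19+12+17+9+12+29 = 98
Hub-S1-S2-S4-S3-S5-Hub: 19+12+4+21+9+17 = 82
Hub-S1-S2-S4-S5-S3-Hub: 19+12+4+12+9+8 = 64
Hub-S1-S2-S5-S3-S4-Hub: 19+12+8+9+21+29 = 98
Hub-S1-S2-S5-S4-S3-Hub: 19+12+8+12+21+8 = 80
Hub-S1-S3-S2-S4-S5-Hub: 19+11+17+4+12+17 = 80
Hub-S1-S3-S2-S5-S4-Hub: 19+11+17+8+12+29 = 96
Hub-S1-S3-S4-S2-S5-Hub: 19+11+21+4+8+17 = 80
Hub-S1-S3-S4-S5-S2-Hub: 19+11+21+12+8+25 = 96
Hub-S1-S3-S5-S2-S4-Hub: 19+11+9+8+4+29 = 80
Hub-S1-S3-S5-S4-S2-Hub: 19+11+9+12+4+25 = 80
Hub-S1-S4-S2-S3-S5-Hub: 19+10+4+17+9+17 = 76
Hub-S1-S4-S2-S5-S3-Hub: 19+10+4+8+9+8 = 58
… (46 more)
The minimum is 58.
One optimal route: Hub → S1 → S4 → S2 → S5 → S3 → Hub (or its reverse).

Shortest round trip = 58 miles.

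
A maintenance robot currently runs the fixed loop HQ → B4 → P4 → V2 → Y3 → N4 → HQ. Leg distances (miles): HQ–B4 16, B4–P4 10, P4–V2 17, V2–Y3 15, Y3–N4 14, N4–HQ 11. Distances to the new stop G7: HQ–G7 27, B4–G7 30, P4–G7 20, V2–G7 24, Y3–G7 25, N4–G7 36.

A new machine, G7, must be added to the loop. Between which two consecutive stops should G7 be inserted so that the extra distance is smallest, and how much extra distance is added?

Insertion cost between consecutive stops i–j is d(i,G7) + d(G7,j) − d(i,j):
  between HQ and B4: 27 + 30 − 16 = 41
  between B4 and P4: 30 + 20 − 10 = 40
  between P4 and V2: 20 + 24 − 17 = 27
  between V2 and Y3: 24 + 25 − 15 = 34
  between Y3 and N4: 25 + 36 − 14 = 47
  between N4 and HQ: 36 + 27 − 11 = 52
Cheapest insertion is between P4 and V2, adding 27.
New total = 83 + 27 = 110.

Adding 27 miles by placing G7 on the P4–V2 leg.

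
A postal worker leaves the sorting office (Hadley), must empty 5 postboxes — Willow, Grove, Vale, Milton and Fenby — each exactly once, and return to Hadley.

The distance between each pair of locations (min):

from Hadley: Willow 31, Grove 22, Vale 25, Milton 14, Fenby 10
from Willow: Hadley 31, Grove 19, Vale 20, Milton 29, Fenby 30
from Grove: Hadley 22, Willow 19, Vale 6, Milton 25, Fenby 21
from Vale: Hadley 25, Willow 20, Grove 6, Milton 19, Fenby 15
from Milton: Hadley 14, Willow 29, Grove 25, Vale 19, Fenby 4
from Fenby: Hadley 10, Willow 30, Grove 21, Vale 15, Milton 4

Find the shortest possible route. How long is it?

With 5 stops there are 5!/2 = 60 distinct round trips (a route and its reverse cost the same).
Hadley - Willow - Grove - Vale - Milton - Fenby - Hadley: 31+19+6+19+4+10 = 89
Hadley - Willow - Grove - Vale - Fenby - Milton - Hadley: 31+19+6+15+4+14 = 89
Hadley - Willow - Grove - Milton - Vale - Fenby - Hadley: 31+19+25+19+15+10 = 119
Hadley - Willow - Grove - Milton - Fenby - Vale - Hadley: 31+19+25+4+15+25 = 119
Hadley - Willow - Grove - Fenby - Vale - Milton - Hadley: 31+19+21+15+19+14 = 119
Hadley - Willow - Grove - Fenby - Milton - Vale - Hadley: 31+19+21+4+19+25 = 119
Hadley - Willow - Vale - Grove - Milton - Fenby - Hadley: 31+20+6+25+4+10 = 96
Hadley - Willow - Vale - Grove - Fenby - Milton - Hadley: 31+20+6+21+4+14 = 96
Hadley - Willow - Vale - Milton - Grove - Fenby - Hadley: 31+20+19+25+21+10 = 126
Hadley - Willow - Vale - Milton - Fenby - Grove - Hadley: 31+20+19+4+21+22 = 117
Hadley - Willow - Vale - Fenby - Grove - Milton - Hadley: 31+20+15+21+25+14 = 126
Hadley - Willow - Vale - Fenby - Milton - Grove - Hadley: 31+20+15+4+25+22 = 117
Hadley - Willow - Milton - Grove - Vale - Fenby - Hadley: 31+29+25+6+15+10 = 116
Hadley - Willow - Milton - Grove - Fenby - Vale - Hadley: 31+29+25+21+15+25 = 146
… (46 more)
The minimum is 89.
One optimal route: Hadley → Willow → Grove → Vale → Milton → Fenby → Hadley (or its reverse).

89 min — the shortest possible round trip.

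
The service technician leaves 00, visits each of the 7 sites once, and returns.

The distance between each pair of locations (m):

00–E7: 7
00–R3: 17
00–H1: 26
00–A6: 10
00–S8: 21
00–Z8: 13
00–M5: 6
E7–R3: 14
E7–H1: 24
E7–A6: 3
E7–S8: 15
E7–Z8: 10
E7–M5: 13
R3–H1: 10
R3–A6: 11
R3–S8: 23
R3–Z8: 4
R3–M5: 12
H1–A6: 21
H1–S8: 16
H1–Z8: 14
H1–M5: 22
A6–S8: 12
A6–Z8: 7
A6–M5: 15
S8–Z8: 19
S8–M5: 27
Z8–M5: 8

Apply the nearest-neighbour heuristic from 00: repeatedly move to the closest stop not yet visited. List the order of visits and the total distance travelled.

00 → [M5:6 / E7:7 / A6:10 / Z8:13 / R3:17 / S8:21 / H1:26] → M5 (6)
M5 → [Z8:8 / R3:12 / E7:13 / A6:15 / H1:22 / S8:27] → Z8 (8)
Z8 → [R3:4 / A6:7 / E7:10 / H1:14 / S8:19] → R3 (4)
R3 → [H1:10 / A6:11 / E7:14 / S8:23] → H1 (10)
H1 → [S8:16 / A6:21 / E7:24] → S8 (16)
S8 → [A6:12 / E7:15] → A6 (12)
A6 → [E7:3] → E7 (3)
Return E7→00: 7.
Total = 6 + 8 + 4 + 10 + 16 + 12 + 3 + 7 = 66.

Nearest-neighbour total = 66 m; route 00 → M5 → Z8 → R3 → H1 → S8 → A6 → E7 → 00.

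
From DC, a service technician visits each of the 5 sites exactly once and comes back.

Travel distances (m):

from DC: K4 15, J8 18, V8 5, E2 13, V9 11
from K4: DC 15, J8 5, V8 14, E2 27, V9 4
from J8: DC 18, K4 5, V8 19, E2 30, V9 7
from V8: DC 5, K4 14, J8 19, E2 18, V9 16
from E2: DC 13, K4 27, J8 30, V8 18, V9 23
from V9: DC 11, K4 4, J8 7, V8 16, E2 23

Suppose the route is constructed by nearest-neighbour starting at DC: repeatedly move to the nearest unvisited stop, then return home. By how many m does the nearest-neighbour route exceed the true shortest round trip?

DC: V8=5, V9=11, E2=13, K4=15, J8=18 ⇒ V8
V8: K4=14, V9=16, E2=18, J8=19 ⇒ K4
K4: V9=4, J8=5, E2=27 ⇒ V9
V9: J8=7, E2=23 ⇒ J8
J8: E2=30 ⇒ E2
NN route DC → V8 → K4 → V9 → J8 → E2 → DC costs 73.
Optimal: DC → V8 → K4 → J8 → V9 → E2 → DC costs 67 (by enumerating all 60 distinct tours).
Excess = 73 − 67 = 6.

The nearest-neighbour route is 6 m longer than optimal.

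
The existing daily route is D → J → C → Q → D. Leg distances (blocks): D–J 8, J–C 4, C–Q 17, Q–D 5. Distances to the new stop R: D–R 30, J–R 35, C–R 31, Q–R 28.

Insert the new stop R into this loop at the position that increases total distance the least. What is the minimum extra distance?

Adding 42 blocks by placing R on the C–Q leg.

Insertion cost between consecutive stops i–j is d(i,R) + d(R,j) − d(i,j):
  between D and J: 30 + 35 − 8 = 57
  between J and C: 35 + 31 − 4 = 62
  between C and Q: 31 + 28 − 17 = 42
  between Q and D: 28 + 30 − 5 = 53
Cheapest insertion is between C and Q, adding 42.
New total = 34 + 42 = 76.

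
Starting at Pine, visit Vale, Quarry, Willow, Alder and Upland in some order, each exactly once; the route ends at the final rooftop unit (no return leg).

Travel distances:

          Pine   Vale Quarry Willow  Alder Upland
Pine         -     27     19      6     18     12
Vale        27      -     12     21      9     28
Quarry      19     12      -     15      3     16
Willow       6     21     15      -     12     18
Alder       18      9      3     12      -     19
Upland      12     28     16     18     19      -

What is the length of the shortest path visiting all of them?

Shortest open route: 52.

There are 5! = 120 possible orderings.
Pine → Vale → Quarry → Willow → Alder → Upland: 27+12+15+12+19 = 85
Pine → Vale → Quarry → Willow → Upland → Alder: 27+12+15+18+19 = 91
Pine → Vale → Quarry → Alder → Willow → Upland: 27+12+3+12+18 = 72
Pine → Vale → Quarry → Alder → Upland → Willow: 27+12+3+19+18 = 79
Pine → Vale → Quarry → Upland → Willow → Alder: 27+12+16+18+12 = 85
Pine → Vale → Quarry → Upland → Alder → Willow: 27+12+16+19+12 = 86
Pine → Vale → Willow → Quarry → Alder → Upland: 27+21+15+3+19 = 85
Pine → Vale → Willow → Quarry → Upland → Alder: 27+21+15+16+19 = 98
Pine → Vale → Willow → Alder → Quarry → Upland: 27+21+12+3+16 = 79
Pine → Vale → Willow → Alder → Upland → Quarry: 27+21+12+19+16 = 95
Pine → Vale → Willow → Upland → Quarry → Alder: 27+21+18+16+3 = 85
Pine → Vale → Willow → Upland → Alder → Quarry: 27+21+18+19+3 = 88
Pine → Vale → Alder → Quarry → Willow → Upland: 27+9+3+15+18 = 72
Pine → Vale → Alder → Quarry → Upland → Willow: 27+9+3+16+18 = 73
… (106 more)
Pine → Willow → Upland → Quarry → Alder → Vale: 6+18+16+3+9 = 52  ← best
The minimum is 52.
One shortest path: Pine → Willow → Upland → Quarry → Alder → Vale.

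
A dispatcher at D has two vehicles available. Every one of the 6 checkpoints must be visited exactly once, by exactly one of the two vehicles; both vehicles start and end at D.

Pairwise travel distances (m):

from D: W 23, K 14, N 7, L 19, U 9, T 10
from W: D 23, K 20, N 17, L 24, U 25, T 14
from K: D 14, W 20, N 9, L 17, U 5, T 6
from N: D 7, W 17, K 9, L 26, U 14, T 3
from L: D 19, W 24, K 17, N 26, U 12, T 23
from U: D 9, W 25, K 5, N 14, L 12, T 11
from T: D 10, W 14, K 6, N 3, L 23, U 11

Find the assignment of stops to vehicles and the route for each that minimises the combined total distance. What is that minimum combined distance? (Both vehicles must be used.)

Minimum combined distance: 91 m.

Try each way of splitting the stops between the two vehicles (each non-empty) and, for each split, find the best tour for each vehicle:
  {W} + {K, N, L, U, T}: 46 + 52 = 98
  {K} + {W, N, L, U, T}: 28 + 69 = 97
  {W, K} + {N, L, U, T}: 57 + 52 = 109
  {N} + {W, K, L, U, T}: 14 + 77 = 91
  {W, N} + {K, L, U, T}: 47 + 52 = 99
  {K, N} + {W, L, U, T}: 30 + 69 = 99
  … (31 splits in total)
Best: vehicle 1 D → N → D = 14; vehicle 2 D → L → W → T → K → U → D = 77; combined 91.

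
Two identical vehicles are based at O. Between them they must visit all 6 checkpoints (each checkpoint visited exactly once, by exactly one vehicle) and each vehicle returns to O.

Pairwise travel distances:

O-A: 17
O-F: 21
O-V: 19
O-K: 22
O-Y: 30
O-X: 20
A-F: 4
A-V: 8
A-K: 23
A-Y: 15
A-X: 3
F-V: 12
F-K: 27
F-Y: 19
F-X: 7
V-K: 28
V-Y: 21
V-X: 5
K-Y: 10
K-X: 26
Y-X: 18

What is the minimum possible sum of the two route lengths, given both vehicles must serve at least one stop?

Check every non-empty split of the stops between the two vehicles; for each half take its own optimal tour:
  {A} + {F, V, K, Y, X}: 34 + 82 = 116
  {F} + {A, V, K, Y, X}: 42 + 74 = 116
  {A, F} + {V, K, Y, X}: 42 + 74 = 116
  {V} + {A, F, K, Y, X}: 38 + 78 = 116
  {A, V} + {F, K, Y, X}: 44 + 78 = 122
  {F, V} + {A, K, Y, X}: 52 + 70 = 122
  … (31 splits in total)
  {K, Y} + {A, F, V, X}: 62 + 52 = 114  ← best
Best: vehicle 1 O → K → Y → O = 62; vehicle 2 O → A → F → X → V → O = 52; combined 114.

Minimum combined distance: 114.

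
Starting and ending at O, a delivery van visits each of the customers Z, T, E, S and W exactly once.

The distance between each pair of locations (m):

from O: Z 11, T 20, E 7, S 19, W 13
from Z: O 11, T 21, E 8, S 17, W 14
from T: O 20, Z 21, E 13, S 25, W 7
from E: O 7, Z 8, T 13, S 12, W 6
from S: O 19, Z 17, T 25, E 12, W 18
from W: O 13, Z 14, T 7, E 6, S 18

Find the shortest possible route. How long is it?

73 m — the shortest possible round trip.

There are 60 distinct closed tours to check (reversals are equivalent).
O → Z → T → E → S → W → O: 11+21+13+12+18+13 = 88
O → Z → T → E → W → S → O: 11+21+13+6+18+19 = 88
O → Z → T → S → E → W → O: 11+21+25+12+6+13 = 88
O → Z → T → S → W → E → O: 11+21+25+18+6+7 = 88
O → Z → T → W → E → S → O: 11+21+7+6+12+19 = 76
O → Z → T → W → S → E → O: 11+21+7+18+12+7 = 76
O → Z → E → T → S → W → O: 11+8+13+25+18+13 = 88
O → Z → E → T → W → S → O: 11+8+13+7+18+19 = 76
O → Z → E → S → T → W → O: 11+8+12+25+7+13 = 76
O → Z → E → S → W → T → O: 11+8+12+18+7+20 = 76
O → Z → E → W → T → S → O: 11+8+6+7+25+19 = 76
O → Z → E → W → S → T → O: 11+8+6+18+25+20 = 88
O → Z → S → T → E → W → O: 11+17+25+13+6+13 = 85
O → Z → S → T → W → E → O: 11+17+25+7+6+7 = 73
… (46 more)
The minimum is 73.
One optimal route: O → Z → S → T → W → E → O (or its reverse).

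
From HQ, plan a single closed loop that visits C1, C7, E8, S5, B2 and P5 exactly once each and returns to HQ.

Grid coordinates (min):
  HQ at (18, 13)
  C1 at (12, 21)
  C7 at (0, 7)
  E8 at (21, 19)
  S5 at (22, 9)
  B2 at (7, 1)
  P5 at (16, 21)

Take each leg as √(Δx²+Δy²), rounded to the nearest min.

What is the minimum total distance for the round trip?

HQ → C1 → C7 → E8 → S5 → B2 → P5 → HQ: 10+18+24+10+17+22+8 = 109
HQ → C1 → C7 → E8 → S5 → P5 → B2 → HQ: 10+18+24+10+13+22+16 = 113
HQ → C1 → C7 → E8 → B2 → S5 → P5 → HQ: 10+18+24+23+17+13+8 = 113
HQ → C1 → C7 → E8 → B2 → P5 → S5 → HQ: 10+18+24+23+22+13+6 = 116
HQ → C1 → C7 → E8 → P5 → S5 → B2 → HQ: 10+18+24+5+13+17+16 = 103
HQ → C1 → C7 → E8 → P5 → B2 → S5 → HQ: 10+18+24+5+22+17+6 = 102
HQ → C1 → C7 → S5 → E8 → B2 → P5 → HQ: 10+18+22+10+23+22+8 = 113
HQ → C1 → C7 → S5 → E8 → P5 → B2 → HQ: 10+18+22+10+5+22+16 = 103
… (352 more)
HQ → E8 → P5 → C1 → C7 → B2 → S5 → HQ: 7+5+4+18+9+17+6 = 66  ← best
The minimum is 66.
One optimal route: HQ → E8 → P5 → C1 → C7 → B2 → S5 → HQ (or its reverse).

Shortest round trip = 66 min.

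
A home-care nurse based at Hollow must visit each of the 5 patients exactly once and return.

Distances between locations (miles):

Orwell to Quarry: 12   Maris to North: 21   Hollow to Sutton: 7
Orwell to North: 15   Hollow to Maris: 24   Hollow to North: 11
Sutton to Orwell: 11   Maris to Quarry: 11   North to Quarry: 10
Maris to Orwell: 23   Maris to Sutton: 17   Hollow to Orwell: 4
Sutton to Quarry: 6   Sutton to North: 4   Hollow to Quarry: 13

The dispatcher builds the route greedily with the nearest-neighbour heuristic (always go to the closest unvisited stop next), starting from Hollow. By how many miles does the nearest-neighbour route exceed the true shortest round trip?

The nearest-neighbour route is 5 miles longer than optimal.

From Hollow: Orwell=4, Sutton=7, North=11, Quarry=13, Maris=24 → choose Orwell (4).
From Orwell: Sutton=11, Quarry=12, North=15, Maris=23 → choose Sutton (11).
From Sutton: North=4, Quarry=6, Maris=17 → choose North (4).
From North: Quarry=10, Maris=21 → choose Quarry (10).
From Quarry: Maris=11 → choose Maris (11).
NN route Hollow → Orwell → Sutton → North → Quarry → Maris → Hollow costs 64.
Optimal: Hollow → Sutton → North → Maris → Quarry → Orwell → Hollow costs 59 (by enumerating all 60 distinct tours).
Excess = 64 − 59 = 5.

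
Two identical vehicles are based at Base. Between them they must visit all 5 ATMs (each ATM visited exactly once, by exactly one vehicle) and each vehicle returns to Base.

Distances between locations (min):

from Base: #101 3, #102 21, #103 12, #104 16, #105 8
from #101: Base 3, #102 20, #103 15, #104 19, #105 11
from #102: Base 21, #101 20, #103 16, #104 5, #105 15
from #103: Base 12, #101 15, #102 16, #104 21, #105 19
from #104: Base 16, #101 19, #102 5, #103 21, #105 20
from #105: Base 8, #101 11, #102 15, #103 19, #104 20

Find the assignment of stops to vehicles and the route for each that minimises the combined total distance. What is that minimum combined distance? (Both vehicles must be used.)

Try each way of splitting the stops between the two vehicles (each non-empty) and, for each split, find the best tour for each vehicle:
  {#101} + {#102, #103, #104, #105}: 6 + 61 = 67
  {#102} + {#101, #103, #104, #105}: 42 + 67 = 109
  {#101, #102} + {#103, #104, #105}: 44 + 61 = 105
  {#103} + {#101, #102, #104, #105}: 24 + 50 = 74
  {#101, #103} + {#102, #104, #105}: 30 + 44 = 74
  {#102, #103} + {#101, #104, #105}: 49 + 50 = 99
  … (15 splits in total)
Best: vehicle 1 Base → #101 → Base = 6; vehicle 2 Base → #103 → #102 → #104 → #105 → Base = 61; combined 67.

67 min — the smallest possible combined total.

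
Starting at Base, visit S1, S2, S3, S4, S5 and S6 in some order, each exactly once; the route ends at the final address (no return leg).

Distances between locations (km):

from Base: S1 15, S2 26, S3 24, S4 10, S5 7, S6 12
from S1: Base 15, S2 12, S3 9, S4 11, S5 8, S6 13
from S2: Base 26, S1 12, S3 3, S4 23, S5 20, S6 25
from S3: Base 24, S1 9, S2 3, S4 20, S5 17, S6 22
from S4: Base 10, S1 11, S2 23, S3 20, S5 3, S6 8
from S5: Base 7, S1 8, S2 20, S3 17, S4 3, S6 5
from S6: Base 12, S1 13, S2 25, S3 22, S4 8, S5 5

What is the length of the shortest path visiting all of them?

There are 6! = 720 possible orderings.
Base→S1→S2→S3→S4→S5→S6: 15+12+3+20+3+5 = 58
Base→S1→S2→S3→S4→S6→S5: 15+12+3+20+8+5 = 63
Base→S1→S2→S3→S5→S4→S6: 15+12+3+17+3+8 = 58
Base→S1→S2→S3→S5→S6→S4: 15+12+3+17+5+8 = 60
Base→S1→S2→S3→S6→S4→S5: 15+12+3+22+8+3 = 63
Base→S1→S2→S3→S6→S5→S4: 15+12+3+22+5+3 = 60
Base→S1→S2→S4→S3→S5→S6: 15+12+23+20+17+5 = 92
Base→S1→S2→S4→S3→S6→S5: 15+12+23+20+22+5 = 97
… (712 more)
Base→S4→S5→S6→S1→S3→S2: 10+3+5+13+9+3 = 43  ← best
The minimum is 43.
One shortest path: Base → S4 → S5 → S6 → S1 → S3 → S2.

Minimum one-way distance = 43 km.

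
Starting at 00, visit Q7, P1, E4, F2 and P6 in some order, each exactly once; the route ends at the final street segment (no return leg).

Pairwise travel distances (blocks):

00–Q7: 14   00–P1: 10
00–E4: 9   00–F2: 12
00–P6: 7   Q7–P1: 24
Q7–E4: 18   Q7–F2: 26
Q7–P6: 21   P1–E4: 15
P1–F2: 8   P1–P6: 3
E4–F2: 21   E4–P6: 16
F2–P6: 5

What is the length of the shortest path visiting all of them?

Minimum one-way distance = 53 blocks.

There are 5! = 120 possible orderings.
00 - Q7 - P1 - E4 - F2 - P6: 14+24+15+21+5 = 79
00 - Q7 - P1 - E4 - P6 - F2: 14+24+15+16+5 = 74
00 - Q7 - P1 - F2 - E4 - P6: 14+24+8+21+16 = 83
00 - Q7 - P1 - F2 - P6 - E4: 14+24+8+5+16 = 67
00 - Q7 - P1 - P6 - E4 - F2: 14+24+3+16+21 = 78
00 - Q7 - P1 - P6 - F2 - E4: 14+24+3+5+21 = 67
00 - Q7 - E4 - P1 - F2 - P6: 14+18+15+8+5 = 60
00 - Q7 - E4 - P1 - P6 - F2: 14+18+15+3+5 = 55
00 - Q7 - E4 - F2 - P1 - P6: 14+18+21+8+3 = 64
00 - Q7 - E4 - F2 - P6 - P1: 14+18+21+5+3 = 61
00 - Q7 - E4 - P6 - P1 - F2: 14+18+16+3+8 = 59
00 - Q7 - E4 - P6 - F2 - P1: 14+18+16+5+8 = 61
00 - Q7 - F2 - P1 - E4 - P6: 14+26+8+15+16 = 79
00 - Q7 - F2 - P1 - P6 - E4: 14+26+8+3+16 = 67
… (106 more)
00 - F2 - P6 - P1 - E4 - Q7: 12+5+3+15+18 = 53  ← best
The minimum is 53.
One shortest path: 00 → F2 → P6 → P1 → E4 → Q7.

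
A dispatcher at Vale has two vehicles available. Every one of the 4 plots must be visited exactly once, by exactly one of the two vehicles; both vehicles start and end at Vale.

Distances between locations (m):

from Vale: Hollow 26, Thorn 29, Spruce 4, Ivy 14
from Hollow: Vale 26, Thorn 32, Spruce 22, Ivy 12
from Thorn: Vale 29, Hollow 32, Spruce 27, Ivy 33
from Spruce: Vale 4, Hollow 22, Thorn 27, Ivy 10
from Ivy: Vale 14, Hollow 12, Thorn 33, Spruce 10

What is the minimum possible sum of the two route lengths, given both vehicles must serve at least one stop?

95 m — the smallest possible combined total.

Check every non-empty split of the stops between the two vehicles; for each half take its own optimal tour:
  {Hollow} + {Thorn, Spruce, Ivy}: 52 + 76 = 128
  {Thorn} + {Hollow, Spruce, Ivy}: 58 + 52 = 110
  {Hollow, Thorn} + {Spruce, Ivy}: 87 + 28 = 115
  {Spruce} + {Hollow, Thorn, Ivy}: 8 + 87 = 95
  {Hollow, Spruce} + {Thorn, Ivy}: 52 + 76 = 128
  {Thorn, Spruce} + {Hollow, Ivy}: 60 + 52 = 112
  … (7 splits in total)
Best: vehicle 1 Vale → Spruce → Vale = 8; vehicle 2 Vale → Thorn → Hollow → Ivy → Vale = 87; combined 95.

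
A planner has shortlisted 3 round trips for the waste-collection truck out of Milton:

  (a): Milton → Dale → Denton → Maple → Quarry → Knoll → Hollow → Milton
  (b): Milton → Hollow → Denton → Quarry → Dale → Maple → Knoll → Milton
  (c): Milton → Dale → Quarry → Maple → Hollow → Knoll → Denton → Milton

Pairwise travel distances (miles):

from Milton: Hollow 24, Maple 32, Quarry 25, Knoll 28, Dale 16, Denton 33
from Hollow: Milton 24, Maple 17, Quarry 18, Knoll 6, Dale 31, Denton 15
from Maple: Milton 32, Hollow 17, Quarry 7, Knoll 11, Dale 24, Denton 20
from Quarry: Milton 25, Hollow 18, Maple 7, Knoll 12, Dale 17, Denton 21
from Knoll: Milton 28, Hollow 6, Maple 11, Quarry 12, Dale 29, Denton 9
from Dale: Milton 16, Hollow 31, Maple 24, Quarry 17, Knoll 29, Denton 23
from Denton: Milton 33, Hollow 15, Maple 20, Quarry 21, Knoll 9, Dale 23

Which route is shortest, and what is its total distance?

(a): 16 + 23 + 20 + 7 + 12 + 6 + 24 = 108
(b): 24 + 15 + 21 + 17 + 24 + 11 + 28 = 140
(c): 16 + 17 + 7 + 17 + 6 + 9 + 33 = 105

105 miles — (c) is the shortest.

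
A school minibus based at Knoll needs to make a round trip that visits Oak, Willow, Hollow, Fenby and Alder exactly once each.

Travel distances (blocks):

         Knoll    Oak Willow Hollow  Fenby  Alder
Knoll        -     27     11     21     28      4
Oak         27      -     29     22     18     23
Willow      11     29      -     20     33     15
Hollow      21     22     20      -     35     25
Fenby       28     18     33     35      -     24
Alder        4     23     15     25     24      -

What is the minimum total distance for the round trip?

With 5 stops there are 5!/2 = 60 distinct round trips (a route and its reverse cost the same).
Knoll → Oak → Willow → Hollow → Fenby → Alder → Knoll: 27+29+20+35+24+4 = 139
Knoll → Oak → Willow → Hollow → Alder → Fenby → Knoll: 27+29+20+25+24+28 = 153
Knoll → Oak → Willow → Fenby → Hollow → Alder → Knoll: 27+29+33+35+25+4 = 153
Knoll → Oak → Willow → Fenby → Alder → Hollow → Knoll: 27+29+33+24+25+21 = 159
Knoll → Oak → Willow → Alder → Hollow → Fenby → Knoll: 27+29+15+25+35+28 = 159
Knoll → Oak → Willow → Alder → Fenby → Hollow → Knoll: 27+29+15+24+35+21 = 151
Knoll → Oak → Hollow → Willow → Fenby → Alder → Knoll: 27+22+20+33+24+4 = 130
Knoll → Oak → Hollow → Willow → Alder → Fenby → Knoll: 27+22+20+15+24+28 = 136
Knoll → Oak → Hollow → Fenby → Willow → Alder → Knoll: 27+22+35+33+15+4 = 136
Knoll → Oak → Hollow → Fenby → Alder → Willow → Knoll: 27+22+35+24+15+11 = 134
Knoll → Oak → Hollow → Alder → Willow → Fenby → Knoll: 27+22+25+15+33+28 = 150
Knoll → Oak → Hollow → Alder → Fenby → Willow → Knoll: 27+22+25+24+33+11 = 142
Knoll → Oak → Fenby → Willow → Hollow → Alder → Knoll: 27+18+33+20+25+4 = 127
Knoll → Oak → Fenby → Willow → Alder → Hollow → Knoll: 27+18+33+15+25+21 = 139
… (46 more)
Knoll → Willow → Hollow → Oak → Fenby → Alder → Knoll: 11+20+22+18+24+4 = 99  ← best
The minimum is 99.
One optimal route: Knoll → Willow → Hollow → Oak → Fenby → Alder → Knoll (or its reverse).

Shortest round trip = 99 blocks.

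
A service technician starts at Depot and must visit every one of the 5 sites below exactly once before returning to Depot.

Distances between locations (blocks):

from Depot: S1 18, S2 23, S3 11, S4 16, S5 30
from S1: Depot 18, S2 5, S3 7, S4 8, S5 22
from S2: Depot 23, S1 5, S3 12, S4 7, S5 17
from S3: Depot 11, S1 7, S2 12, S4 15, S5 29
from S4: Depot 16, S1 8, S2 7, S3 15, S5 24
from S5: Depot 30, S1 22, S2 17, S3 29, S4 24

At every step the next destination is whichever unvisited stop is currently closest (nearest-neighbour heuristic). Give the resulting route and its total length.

Depot → [S3:11 / S4:16 / S1:18 / S2:23 / S5:30] → S3 (11)
S3 → [S1:7 / S2:12 / S4:15 / S5:29] → S1 (7)
S1 → [S2:5 / S4:8 / S5:22] → S2 (5)
S2 → [S4:7 / S5:17] → S4 (7)
S4 → [S5:24] → S5 (24)
Return S5→Depot: 30.
Total = 11 + 7 + 5 + 7 + 24 + 30 = 84.

Total distance 84 blocks via the nearest-neighbour route Depot → S3 → S1 → S2 → S4 → S5 → Depot.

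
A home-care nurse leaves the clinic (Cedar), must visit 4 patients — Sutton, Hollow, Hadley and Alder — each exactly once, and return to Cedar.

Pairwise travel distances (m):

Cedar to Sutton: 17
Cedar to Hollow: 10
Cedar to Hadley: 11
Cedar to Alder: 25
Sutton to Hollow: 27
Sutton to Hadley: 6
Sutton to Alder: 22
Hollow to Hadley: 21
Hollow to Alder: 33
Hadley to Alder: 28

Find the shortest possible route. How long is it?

Minimum total distance: 82 m.

There are 12 distinct closed tours to check (reversals are equivalent).
Cedar-Sutton-Hollow-Hadley-Alder-Cedar: 17+27+21+28+25 = 118
Cedar-Sutton-Hollow-Alder-Hadley-Cedar: 17+27+33+28+11 = 116
Cedar-Sutton-Hadley-Hollow-Alder-Cedar: 17+6+21+33+25 = 102
Cedar-Sutton-Hadley-Alder-Hollow-Cedar: 17+6+28+33+10 = 94
Cedar-Sutton-Alder-Hollow-Hadley-Cedar: 17+22+33+21+11 = 104
Cedar-Sutton-Alder-Hadley-Hollow-Cedar: 17+22+28+21+10 = 98
Cedar-Hollow-Sutton-Hadley-Alder-Cedar: 10+27+6+28+25 = 96
Cedar-Hollow-Sutton-Alder-Hadley-Cedar: 10+27+22+28+11 = 98
Cedar-Hollow-Hadley-Sutton-Alder-Cedar: 10+21+6+22+25 = 84
Cedar-Hollow-Alder-Sutton-Hadley-Cedar: 10+33+22+6+11 = 82
Cedar-Hadley-Sutton-Hollow-Alder-Cedar: 11+6+27+33+25 = 102
Cedar-Hadley-Hollow-Sutton-Alder-Cedar: 11+21+27+22+25 = 106
The minimum is 82.
One optimal route: Cedar → Hollow → Alder → Sutton → Hadley → Cedar (or its reverse).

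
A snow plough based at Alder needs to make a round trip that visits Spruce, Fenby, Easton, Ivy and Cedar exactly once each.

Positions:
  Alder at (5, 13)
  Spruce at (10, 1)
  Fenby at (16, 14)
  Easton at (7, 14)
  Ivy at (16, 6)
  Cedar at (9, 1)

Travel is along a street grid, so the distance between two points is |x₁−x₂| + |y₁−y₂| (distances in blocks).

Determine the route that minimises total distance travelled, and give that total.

With 5 stops there are 5!/2 = 60 distinct round trips (a route and its reverse cost the same).
Alder-Spruce-Fenby-Easton-Ivy-Cedar-Alder: 17+19+9+17+12+16 = 90
Alder-Spruce-Fenby-Easton-Cedar-Ivy-Alder: 17+19+9+15+12+18 = 90
Alder-Spruce-Fenby-Ivy-Easton-Cedar-Alder: 17+19+8+17+15+16 = 92
Alder-Spruce-Fenby-Ivy-Cedar-Easton-Alder: 17+19+8+12+15+3 = 74
Alder-Spruce-Fenby-Cedar-Easton-Ivy-Alder: 17+19+20+15+17+18 = 106
Alder-Spruce-Fenby-Cedar-Ivy-Easton-Alder: 17+19+20+12+17+3 = 88
Alder-Spruce-Easton-Fenby-Ivy-Cedar-Alder: 17+16+9+8+12+16 = 78
Alder-Spruce-Easton-Fenby-Cedar-Ivy-Alder: 17+16+9+20+12+18 = 92
Alder-Spruce-Easton-Ivy-Fenby-Cedar-Alder: 17+16+17+8+20+16 = 94
Alder-Spruce-Easton-Ivy-Cedar-Fenby-Alder: 17+16+17+12+20+12 = 94
Alder-Spruce-Easton-Cedar-Fenby-Ivy-Alder: 17+16+15+20+8+18 = 94
Alder-Spruce-Easton-Cedar-Ivy-Fenby-Alder: 17+16+15+12+8+12 = 80
Alder-Spruce-Ivy-Fenby-Easton-Cedar-Alder: 17+11+8+9+15+16 = 76
Alder-Spruce-Ivy-Fenby-Cedar-Easton-Alder: 17+11+8+20+15+3 = 74
… (46 more)
Alder-Easton-Fenby-Ivy-Spruce-Cedar-Alder: 3+9+8+11+1+16 = 48  ← best
The minimum is 48.
One optimal route: Alder → Easton → Fenby → Ivy → Spruce → Cedar → Alder (or its reverse).

Minimum total distance: 48 blocks.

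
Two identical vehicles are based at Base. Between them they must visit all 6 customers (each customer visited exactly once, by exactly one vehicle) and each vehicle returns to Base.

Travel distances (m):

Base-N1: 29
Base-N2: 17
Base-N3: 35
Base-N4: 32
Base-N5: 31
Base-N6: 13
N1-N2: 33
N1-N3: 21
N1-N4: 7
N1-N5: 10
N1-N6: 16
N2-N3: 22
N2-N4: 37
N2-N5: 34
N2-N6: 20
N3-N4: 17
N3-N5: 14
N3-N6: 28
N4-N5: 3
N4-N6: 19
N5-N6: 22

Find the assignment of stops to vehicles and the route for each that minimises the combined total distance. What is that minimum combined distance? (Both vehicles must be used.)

There are 2^5 − 1 = 31 ways to divide the 6 stops into two non-empty groups. For each, the best each vehicle can do is its own shortest tour through its group:
  {N1} + {N2, N3, N4, N5, N6}: 58 + 88 = 146
  {N2} + {N1, N3, N4, N5, N6}: 34 + 88 = 122
  {N1, N2} + {N3, N4, N5, N6}: 79 + 84 = 163
  {N3} + {N1, N2, N4, N5, N6}: 70 + 90 = 160
  {N1, N3} + {N2, N4, N5, N6}: 85 + 86 = 171
  {N2, N3} + {N1, N4, N5, N6}: 74 + 70 = 144
  … (31 splits in total)
  {N1, N2, N3, N4, N5} + {N6}: 92 + 26 = 118  ← best
Best: vehicle 1 Base → N1 → N4 → N5 → N3 → N2 → Base = 92; vehicle 2 Base → N6 → Base = 26; combined 118.

118 m — the smallest possible combined total.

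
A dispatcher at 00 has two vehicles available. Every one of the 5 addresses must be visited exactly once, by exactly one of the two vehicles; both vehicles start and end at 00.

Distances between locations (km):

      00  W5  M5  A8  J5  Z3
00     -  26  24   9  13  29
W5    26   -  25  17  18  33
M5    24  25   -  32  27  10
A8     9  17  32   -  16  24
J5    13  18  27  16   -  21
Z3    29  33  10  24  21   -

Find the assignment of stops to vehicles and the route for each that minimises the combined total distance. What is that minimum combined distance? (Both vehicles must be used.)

There are 2^4 − 1 = 15 ways to divide the 5 stops into two non-empty groups. For each, the best each vehicle can do is its own shortest tour through its group:
  {W5} + {M5, A8, J5, Z3}: 52 + 80 = 132
  {M5} + {W5, A8, J5, Z3}: 48 + 93 = 141
  {W5, M5} + {A8, J5, Z3}: 75 + 67 = 142
  {A8} + {W5, M5, J5, Z3}: 18 + 95 = 113
  {W5, A8} + {M5, J5, Z3}: 52 + 68 = 120
  {M5, A8} + {W5, J5, Z3}: 65 + 93 = 158
  … (15 splits in total)
Best: vehicle 1 00 → A8 → 00 = 18; vehicle 2 00 → W5 → M5 → Z3 → J5 → 00 = 95; combined 113.

113 km — the smallest possible combined total.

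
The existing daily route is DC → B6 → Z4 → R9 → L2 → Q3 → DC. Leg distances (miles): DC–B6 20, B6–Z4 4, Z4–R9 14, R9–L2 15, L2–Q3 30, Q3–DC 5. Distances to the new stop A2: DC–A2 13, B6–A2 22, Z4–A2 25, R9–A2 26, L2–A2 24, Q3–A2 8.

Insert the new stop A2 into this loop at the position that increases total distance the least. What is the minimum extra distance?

Insertion cost between consecutive stops i–j is d(i,A2) + d(A2,j) − d(i,j):
  between DC and B6: 13 + 22 − 20 = 15
  between B6 and Z4: 22 + 25 − 4 = 43
  between Z4 and R9: 25 + 26 − 14 = 37
  between R9 and L2: 26 + 24 − 15 = 35
  between L2 and Q3: 24 + 8 − 30 = 2
  between Q3 and DC: 8 + 13 − 5 = 16
Cheapest insertion is between L2 and Q3, adding 2.
New total = 88 + 2 = 90.

Minimum extra distance: 2 miles, inserting A2 between L2 and Q3.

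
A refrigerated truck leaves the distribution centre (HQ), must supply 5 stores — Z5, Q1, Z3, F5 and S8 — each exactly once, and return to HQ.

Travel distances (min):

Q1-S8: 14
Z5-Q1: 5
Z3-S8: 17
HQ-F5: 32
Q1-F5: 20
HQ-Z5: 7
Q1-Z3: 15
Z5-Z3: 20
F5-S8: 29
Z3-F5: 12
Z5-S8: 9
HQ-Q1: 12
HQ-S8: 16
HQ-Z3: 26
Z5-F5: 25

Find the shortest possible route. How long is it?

There are 60 distinct closed tours to check (reversals are equivalent).
HQ → Z5 → Q1 → Z3 → F5 → S8 → HQ: 7+5+15+12+29+16 = 84
HQ → Z5 → Q1 → Z3 → S8 → F5 → HQ: 7+5+15+17+29+32 = 105
HQ → Z5 → Q1 → F5 → Z3 → S8 → HQ: 7+5+20+12+17+16 = 77
HQ → Z5 → Q1 → F5 → S8 → Z3 → HQ: 7+5+20+29+17+26 = 104
HQ → Z5 → Q1 → S8 → Z3 → F5 → HQ: 7+5+14+17+12+32 = 87
HQ → Z5 → Q1 → S8 → F5 → Z3 → HQ: 7+5+14+29+12+26 = 93
HQ → Z5 → Z3 → Q1 → F5 → S8 → HQ: 7+20+15+20+29+16 = 107
HQ → Z5 → Z3 → Q1 → S8 → F5 → HQ: 7+20+15+14+29+32 = 117
HQ → Z5 → Z3 → F5 → Q1 → S8 → HQ: 7+20+12+20+14+16 = 89
HQ → Z5 → Z3 → F5 → S8 → Q1 → HQ: 7+20+12+29+14+12 = 94
HQ → Z5 → Z3 → S8 → Q1 → F5 → HQ: 7+20+17+14+20+32 = 110
HQ → Z5 → Z3 → S8 → F5 → Q1 → HQ: 7+20+17+29+20+12 = 105
HQ → Z5 → F5 → Q1 → Z3 → S8 → HQ: 7+25+20+15+17+16 = 100
HQ → Z5 → F5 → Q1 → S8 → Z3 → HQ: 7+25+20+14+17+26 = 109
… (46 more)
The minimum is 77.
One optimal route: HQ → Z5 → Q1 → F5 → Z3 → S8 → HQ (or its reverse).

77 min — the shortest possible round trip.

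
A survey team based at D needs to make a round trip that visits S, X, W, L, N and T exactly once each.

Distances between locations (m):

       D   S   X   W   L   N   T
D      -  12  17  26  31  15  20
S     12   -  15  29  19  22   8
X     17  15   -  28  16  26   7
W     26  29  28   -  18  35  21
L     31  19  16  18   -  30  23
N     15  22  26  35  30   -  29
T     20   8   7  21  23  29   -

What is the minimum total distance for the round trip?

There are 360 distinct closed tours to check (reversals are equivalent).
D→S→X→W→L→N→T→D: 12+15+28+18+30+29+20 = 152
D→S→X→W→L→T→N→D: 12+15+28+18+23+29+15 = 140
D→S→X→W→N→L→T→D: 12+15+28+35+30+23+20 = 163
D→S→X→W→N→T→L→D: 12+15+28+35+29+23+31 = 173
D→S→X→W→T→L→N→D: 12+15+28+21+23+30+15 = 144
D→S→X→W→T→N→L→D: 12+15+28+21+29+30+31 = 166
D→S→X→L→W→N→T→D: 12+15+16+18+35+29+20 = 145
D→S→X→L→W→T→N→D: 12+15+16+18+21+29+15 = 126
… (352 more)
D→S→T→X→L→W→N→D: 12+8+7+16+18+35+15 = 111  ← best
The minimum is 111.
One optimal route: D → S → T → X → L → W → N → D (or its reverse).

Shortest round trip = 111 m.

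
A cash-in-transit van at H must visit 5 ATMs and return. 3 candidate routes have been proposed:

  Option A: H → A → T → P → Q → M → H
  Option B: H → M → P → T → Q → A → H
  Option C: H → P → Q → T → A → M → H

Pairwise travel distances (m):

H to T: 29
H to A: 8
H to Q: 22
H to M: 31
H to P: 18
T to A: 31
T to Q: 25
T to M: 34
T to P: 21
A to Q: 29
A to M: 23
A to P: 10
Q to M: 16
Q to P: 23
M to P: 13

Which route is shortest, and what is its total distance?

Shortest is Option B, total 127 m.

Option A: 8 + 31 + 21 + 23 + 16 + 31 = 130
Option B: 31 + 13 + 21 + 25 + 29 + 8 = 127
Option C: 18 + 23 + 25 + 31 + 23 + 31 = 151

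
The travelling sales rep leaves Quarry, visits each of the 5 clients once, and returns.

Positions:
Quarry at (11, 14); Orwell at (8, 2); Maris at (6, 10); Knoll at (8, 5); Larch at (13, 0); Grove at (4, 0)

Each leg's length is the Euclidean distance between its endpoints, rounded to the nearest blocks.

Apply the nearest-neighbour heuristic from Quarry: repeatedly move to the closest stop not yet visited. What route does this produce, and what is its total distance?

Total distance 41 blocks via the nearest-neighbour route Quarry → Maris → Knoll → Orwell → Grove → Larch → Quarry.

From Quarry: distances to unvisited — Maris=6, Knoll=9, Orwell=12, Larch=14, Grove=16. Nearest is Maris (6).
From Maris: distances to unvisited — Knoll=5, Orwell=8, Grove=10, Larch=12. Nearest is Knoll (5).
From Knoll: distances to unvisited — Orwell=3, Grove=6, Larch=7. Nearest is Orwell (3).
From Orwell: distances to unvisited — Grove=4, Larch=5. Nearest is Grove (4).
From Grove: distances to unvisited — Larch=9. Nearest is Larch (9).
Return Larch→Quarry: 14.
Total = 6 + 5 + 3 + 4 + 9 + 14 = 41.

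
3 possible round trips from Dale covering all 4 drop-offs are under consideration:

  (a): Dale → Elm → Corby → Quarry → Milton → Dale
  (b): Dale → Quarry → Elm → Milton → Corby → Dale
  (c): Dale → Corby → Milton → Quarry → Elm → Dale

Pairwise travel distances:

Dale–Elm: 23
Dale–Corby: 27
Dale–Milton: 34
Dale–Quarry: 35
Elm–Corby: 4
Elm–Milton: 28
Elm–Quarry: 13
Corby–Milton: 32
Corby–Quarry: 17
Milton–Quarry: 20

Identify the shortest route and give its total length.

(a): 23 + 4 + 17 + 20 + 34 = 98
(b): 35 + 13 + 28 + 32 + 27 = 135
(c): 27 + 32 + 20 + 13 + 23 = 115

98 — (a) is the shortest.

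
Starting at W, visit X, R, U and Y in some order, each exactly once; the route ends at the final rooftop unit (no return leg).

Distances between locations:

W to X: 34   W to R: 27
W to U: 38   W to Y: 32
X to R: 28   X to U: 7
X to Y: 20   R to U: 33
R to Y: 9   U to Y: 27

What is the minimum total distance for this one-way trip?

There are 4! = 24 possible orderings.
W → X → R → U → Y: 34+28+33+27 = 122
W → X → R → Y → U: 34+28+9+27 = 98
W → X → U → R → Y: 34+7+33+9 = 83
W → X → U → Y → R: 34+7+27+9 = 77
W → X → Y → R → U: 34+20+9+33 = 96
W → X → Y → U → R: 34+20+27+33 = 114
W → R → X → U → Y: 27+28+7+27 = 89
W → R → X → Y → U: 27+28+20+27 = 102
W → R → U → X → Y: 27+33+7+20 = 87
W → R → U → Y → X: 27+33+27+20 = 107
W → R → Y → X → U: 27+9+20+7 = 63
W → R → Y → U → X: 27+9+27+7 = 70
W → U → X → R → Y: 38+7+28+9 = 82
W → U → X → Y → R: 38+7+20+9 = 74
… (10 more)
The minimum is 63.
One shortest path: W → R → Y → X → U.

Minimum one-way distance = 63.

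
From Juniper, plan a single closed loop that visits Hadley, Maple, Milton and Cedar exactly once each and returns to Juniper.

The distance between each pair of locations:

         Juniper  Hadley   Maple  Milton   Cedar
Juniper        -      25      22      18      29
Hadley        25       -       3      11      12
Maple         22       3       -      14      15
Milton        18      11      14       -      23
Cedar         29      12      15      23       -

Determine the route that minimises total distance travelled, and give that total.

There are 12 distinct closed tours to check (reversals are equivalent).
Juniper→Hadley→Maple→Milton→Cedar→Juniper: 25+3+14+23+29 = 94
Juniper→Hadley→Maple→Cedar→Milton→Juniper: 25+3+15+23+18 = 84
Juniper→Hadley→Milton→Maple→Cedar→Juniper: 25+11+14+15+29 = 94
Juniper→Hadley→Milton→Cedar→Maple→Juniper: 25+11+23+15+22 = 96
Juniper→Hadley→Cedar→Maple→Milton→Juniper: 25+12+15+14+18 = 84
Juniper→Hadley→Cedar→Milton→Maple→Juniper: 25+12+23+14+22 = 96
Juniper→Maple→Hadley→Milton→Cedar→Juniper: 22+3+11+23+29 = 88
Juniper→Maple→Hadley→Cedar→Milton→Juniper: 22+3+12+23+18 = 78
Juniper→Maple→Milton→Hadley→Cedar→Juniper: 22+14+11+12+29 = 88
Juniper→Maple→Cedar→Hadley→Milton→Juniper: 22+15+12+11+18 = 78
Juniper→Milton→Hadley→Maple→Cedar→Juniper: 18+11+3+15+29 = 76
Juniper→Milton→Maple→Hadley→Cedar→Juniper: 18+14+3+12+29 = 76
The minimum is 76.
One optimal route: Juniper → Milton → Hadley → Maple → Cedar → Juniper (or its reverse).

Shortest round trip = 76.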